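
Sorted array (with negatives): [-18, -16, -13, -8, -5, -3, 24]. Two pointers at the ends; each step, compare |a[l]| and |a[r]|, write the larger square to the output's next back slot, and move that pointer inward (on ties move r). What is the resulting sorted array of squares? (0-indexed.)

l=0 r=6: |-18|<=|24| out[6]=576, r--
l=0 r=5: |-18|>|-3| out[5]=324, l++
l=1 r=5: |-16|>|-3| out[4]=256, l++
l=2 r=5: |-13|>|-3| out[3]=169, l++
l=3 r=5: |-8|>|-3| out[2]=64, l++
l=4 r=5: |-5|>|-3| out[1]=25, l++
l=5 r=5: |-3|<=|-3| out[0]=9, r--

[9, 25, 64, 169, 256, 324, 576]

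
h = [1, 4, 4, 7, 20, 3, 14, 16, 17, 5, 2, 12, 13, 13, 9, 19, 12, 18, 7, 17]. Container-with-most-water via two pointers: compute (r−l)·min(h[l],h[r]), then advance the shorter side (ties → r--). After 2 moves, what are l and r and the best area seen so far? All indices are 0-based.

l=2, r=19, best area=72

[0,19] min(1,17)*19=19 best=19 * → l++
[1,19] min(4,17)*18=72 best=72 * → l++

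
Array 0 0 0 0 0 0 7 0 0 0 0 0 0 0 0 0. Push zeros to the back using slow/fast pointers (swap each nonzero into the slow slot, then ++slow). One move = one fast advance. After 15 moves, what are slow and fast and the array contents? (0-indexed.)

slow=1, fast=15, a=[7, 0, 0, 0, 0, 0, 0, 0, 0, 0, 0, 0, 0, 0, 0, 0]

(s=0,f=0) a[fast]=0 → fast++
(s=0,f=1) a[fast]=0 → fast++
(s=0,f=2) a[fast]=0 → fast++
(s=0,f=3) a[fast]=0 → fast++
(s=0,f=4) a[fast]=0 → fast++
(s=0,f=5) a[fast]=0 → fast++
(s=0,f=6) a[fast]=7≠0 swap→a[0]=7 → slow++,fast++
(s=1,f=7) a[fast]=0 → fast++
(s=1,f=8) a[fast]=0 → fast++
(s=1,f=9) a[fast]=0 → fast++
(s=1,f=10) a[fast]=0 → fast++
(s=1,f=11) a[fast]=0 → fast++
(s=1,f=12) a[fast]=0 → fast++
(s=1,f=13) a[fast]=0 → fast++
(s=1,f=14) a[fast]=0 → fast++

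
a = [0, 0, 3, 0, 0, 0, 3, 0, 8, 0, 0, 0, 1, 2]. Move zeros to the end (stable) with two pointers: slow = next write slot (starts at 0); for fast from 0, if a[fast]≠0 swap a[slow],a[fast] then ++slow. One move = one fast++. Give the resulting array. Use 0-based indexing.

slow=0 fast=0: a[fast]=0, fast++
slow=0 fast=1: a[fast]=0, fast++
slow=0 fast=2: a[fast]=3≠0 swap→a[0]=3, slow++,fast++
slow=1 fast=3: a[fast]=0, fast++
slow=1 fast=4: a[fast]=0, fast++
slow=1 fast=5: a[fast]=0, fast++
slow=1 fast=6: a[fast]=3≠0 swap→a[1]=3, slow++,fast++
slow=2 fast=7: a[fast]=0, fast++
slow=2 fast=8: a[fast]=8≠0 swap→a[2]=8, slow++,fast++
slow=3 fast=9: a[fast]=0, fast++
slow=3 fast=10: a[fast]=0, fast++
slow=3 fast=11: a[fast]=0, fast++
slow=3 fast=12: a[fast]=1≠0 swap→a[3]=1, slow++,fast++
slow=4 fast=13: a[fast]=2≠0 swap→a[4]=2, slow++,fast++

[3, 3, 8, 1, 2, 0, 0, 0, 0, 0, 0, 0, 0, 0]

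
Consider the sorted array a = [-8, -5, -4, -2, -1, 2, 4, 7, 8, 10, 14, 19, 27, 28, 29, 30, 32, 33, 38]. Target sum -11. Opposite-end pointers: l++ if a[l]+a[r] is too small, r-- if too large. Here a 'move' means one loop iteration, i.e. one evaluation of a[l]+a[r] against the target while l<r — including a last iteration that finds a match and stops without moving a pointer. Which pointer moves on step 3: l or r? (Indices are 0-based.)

l=0 r=18: -8+38=30 >-11, r--
l=0 r=17: -8+33=25 >-11, r--
l=0 r=16: -8+32=24 >-11, r--

r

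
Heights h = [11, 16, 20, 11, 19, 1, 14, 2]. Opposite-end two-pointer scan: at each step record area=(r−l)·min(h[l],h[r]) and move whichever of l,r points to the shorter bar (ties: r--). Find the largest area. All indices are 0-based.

l=0 r=7: min(11,2)*7=14 best=14 *, r--
l=0 r=6: min(11,14)*6=66 best=66 *, l++
l=1 r=6: min(16,14)*5=70 best=70 *, r--
l=1 r=5: min(16,1)*4=4 best=70, r--
l=1 r=4: min(16,19)*3=48 best=70, l++
l=2 r=4: min(20,19)*2=38 best=70, r--
l=2 r=3: min(20,11)*1=11 best=70, r--

max area = 70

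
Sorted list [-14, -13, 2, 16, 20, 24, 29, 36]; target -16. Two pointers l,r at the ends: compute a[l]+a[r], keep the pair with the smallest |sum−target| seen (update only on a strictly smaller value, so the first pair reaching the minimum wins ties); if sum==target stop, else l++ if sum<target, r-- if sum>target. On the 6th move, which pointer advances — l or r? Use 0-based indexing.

l=0 r=7: -14+36=22 d=38 *, r--
l=0 r=6: -14+29=15 d=31 *, r--
l=0 r=5: -14+24=10 d=26 *, r--
l=0 r=4: -14+20=6 d=22 *, r--
l=0 r=3: -14+16=2 d=18 *, r--
l=0 r=2: -14+2=-12 d=4 *, r--

r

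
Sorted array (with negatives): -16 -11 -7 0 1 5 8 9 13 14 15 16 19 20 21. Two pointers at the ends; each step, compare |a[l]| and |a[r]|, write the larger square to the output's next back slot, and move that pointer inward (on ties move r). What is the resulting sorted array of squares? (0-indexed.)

[0, 1, 25, 49, 64, 81, 121, 169, 196, 225, 256, 256, 361, 400, 441]

[0,14] |-16|<=|21| out[14]=441 → r--
[0,13] |-16|<=|20| out[13]=400 → r--
[0,12] |-16|<=|19| out[12]=361 → r--
[0,11] |-16|<=|16| out[11]=256 → r--
[0,10] |-16|>|15| out[10]=256 → l++
[1,10] |-11|<=|15| out[9]=225 → r--
[1,9] |-11|<=|14| out[8]=196 → r--
[1,8] |-11|<=|13| out[7]=169 → r--
[1,7] |-11|>|9| out[6]=121 → l++
[2,7] |-7|<=|9| out[5]=81 → r--
[2,6] |-7|<=|8| out[4]=64 → r--
[2,5] |-7|>|5| out[3]=49 → l++
[3,5] |0|<=|5| out[2]=25 → r--
[3,4] |0|<=|1| out[1]=1 → r--
[3,3] |0|<=|0| out[0]=0 → r--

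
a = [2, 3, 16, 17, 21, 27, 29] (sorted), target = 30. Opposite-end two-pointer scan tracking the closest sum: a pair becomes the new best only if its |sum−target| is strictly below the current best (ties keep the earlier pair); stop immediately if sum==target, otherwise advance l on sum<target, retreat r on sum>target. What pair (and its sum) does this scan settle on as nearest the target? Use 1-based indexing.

pair (3, 27) with sum 30 (|Δ|=0)

l=1 r=7: 2+29=31 d=1 *, r--
l=1 r=6: 2+27=29 d=1, l++
l=2 r=6: 3+27=30 d=0 *, stop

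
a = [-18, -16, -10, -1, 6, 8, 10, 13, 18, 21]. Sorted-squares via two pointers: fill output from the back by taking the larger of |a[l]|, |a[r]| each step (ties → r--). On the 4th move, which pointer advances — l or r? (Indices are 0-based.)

l

l=0 r=9: |-18|<=|21| out[9]=441, r--
l=0 r=8: |-18|<=|18| out[8]=324, r--
l=0 r=7: |-18|>|13| out[7]=324, l++
l=1 r=7: |-16|>|13| out[6]=256, l++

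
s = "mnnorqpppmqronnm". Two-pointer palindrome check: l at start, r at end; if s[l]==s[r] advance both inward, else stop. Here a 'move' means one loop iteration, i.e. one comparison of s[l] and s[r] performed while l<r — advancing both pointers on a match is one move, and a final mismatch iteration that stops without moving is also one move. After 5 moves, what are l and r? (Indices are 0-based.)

[0,15] 'm'=='m' → l++,r--
[1,14] 'n'=='n' → l++,r--
[2,13] 'n'=='n' → l++,r--
[3,12] 'o'=='o' → l++,r--
[4,11] 'r'=='r' → l++,r--

l=5, r=10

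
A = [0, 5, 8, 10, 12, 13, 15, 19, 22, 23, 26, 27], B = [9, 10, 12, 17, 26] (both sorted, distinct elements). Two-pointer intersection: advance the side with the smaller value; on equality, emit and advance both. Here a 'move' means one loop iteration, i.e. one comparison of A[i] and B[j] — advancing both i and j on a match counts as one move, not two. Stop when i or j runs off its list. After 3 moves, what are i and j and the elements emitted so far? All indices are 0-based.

i=0 j=0: 0<9, i++
i=1 j=0: 5<9, i++
i=2 j=0: 8<9, i++

i=3, j=0, emitted=[]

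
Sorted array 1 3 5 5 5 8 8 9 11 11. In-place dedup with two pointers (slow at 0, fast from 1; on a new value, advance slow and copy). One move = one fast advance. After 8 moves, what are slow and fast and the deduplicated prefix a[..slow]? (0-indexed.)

slow=0 fast=1: a[fast]=3≠a[slow]=1 write a[1]=3, slow++,fast++
slow=1 fast=2: a[fast]=5≠a[slow]=3 write a[2]=5, slow++,fast++
slow=2 fast=3: a[fast]=5=a[slow] dup, fast++
slow=2 fast=4: a[fast]=5=a[slow] dup, fast++
slow=2 fast=5: a[fast]=8≠a[slow]=5 write a[3]=8, slow++,fast++
slow=3 fast=6: a[fast]=8=a[slow] dup, fast++
slow=3 fast=7: a[fast]=9≠a[slow]=8 write a[4]=9, slow++,fast++
slow=4 fast=8: a[fast]=11≠a[slow]=9 write a[5]=11, slow++,fast++

slow=5, fast=9, prefix=[1, 3, 5, 8, 9, 11]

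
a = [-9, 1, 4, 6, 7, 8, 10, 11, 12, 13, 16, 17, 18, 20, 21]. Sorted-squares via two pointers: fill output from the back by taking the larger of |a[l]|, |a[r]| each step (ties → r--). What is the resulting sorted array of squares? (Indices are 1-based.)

[1, 16, 36, 49, 64, 81, 100, 121, 144, 169, 256, 289, 324, 400, 441]

[1,15] |-9|<=|21| out[15]=441 → r--
[1,14] |-9|<=|20| out[14]=400 → r--
[1,13] |-9|<=|18| out[13]=324 → r--
[1,12] |-9|<=|17| out[12]=289 → r--
[1,11] |-9|<=|16| out[11]=256 → r--
[1,10] |-9|<=|13| out[10]=169 → r--
[1,9] |-9|<=|12| out[9]=144 → r--
[1,8] |-9|<=|11| out[8]=121 → r--
[1,7] |-9|<=|10| out[7]=100 → r--
[1,6] |-9|>|8| out[6]=81 → l++
[2,6] |1|<=|8| out[5]=64 → r--
[2,5] |1|<=|7| out[4]=49 → r--
[2,4] |1|<=|6| out[3]=36 → r--
[2,3] |1|<=|4| out[2]=16 → r--
[2,2] |1|<=|1| out[1]=1 → r--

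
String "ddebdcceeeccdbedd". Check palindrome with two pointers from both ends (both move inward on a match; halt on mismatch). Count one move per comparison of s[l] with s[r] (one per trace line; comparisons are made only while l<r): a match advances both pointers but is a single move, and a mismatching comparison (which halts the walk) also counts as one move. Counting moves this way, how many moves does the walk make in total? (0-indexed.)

l=0 r=16: 'd'=='d', l++,r--
l=1 r=15: 'd'=='d', l++,r--
l=2 r=14: 'e'=='e', l++,r--
l=3 r=13: 'b'=='b', l++,r--
l=4 r=12: 'd'=='d', l++,r--
l=5 r=11: 'c'=='c', l++,r--
l=6 r=10: 'c'=='c', l++,r--
l=7 r=9: 'e'=='e', l++,r--

8 moves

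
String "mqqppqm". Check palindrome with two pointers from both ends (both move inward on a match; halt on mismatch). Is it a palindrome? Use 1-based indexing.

l=1 r=7: 'm'=='m', l++,r--
l=2 r=6: 'q'=='q', l++,r--
l=3 r=5: 'q'!='p', stop

not a palindrome (mismatch at 3,5)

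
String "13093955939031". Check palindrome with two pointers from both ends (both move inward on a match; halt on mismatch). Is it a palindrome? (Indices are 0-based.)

l=0 r=13: '1'=='1', l++,r--
l=1 r=12: '3'=='3', l++,r--
l=2 r=11: '0'=='0', l++,r--
l=3 r=10: '9'=='9', l++,r--
l=4 r=9: '3'=='3', l++,r--
l=5 r=8: '9'=='9', l++,r--
l=6 r=7: '5'=='5', l++,r--

palindrome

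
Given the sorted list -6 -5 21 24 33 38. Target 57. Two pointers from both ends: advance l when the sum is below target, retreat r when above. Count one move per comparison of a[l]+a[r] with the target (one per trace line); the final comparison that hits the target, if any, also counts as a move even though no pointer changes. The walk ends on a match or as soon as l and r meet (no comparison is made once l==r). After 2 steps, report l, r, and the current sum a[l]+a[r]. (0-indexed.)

l=2, r=5, sum=59

l=0 r=5: -6+38=32 <57, l++
l=1 r=5: -5+38=33 <57, l++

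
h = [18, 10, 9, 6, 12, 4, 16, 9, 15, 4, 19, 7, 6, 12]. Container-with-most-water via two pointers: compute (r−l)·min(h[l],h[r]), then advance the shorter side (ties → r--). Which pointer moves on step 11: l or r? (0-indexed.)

l

[0,13] min(18,12)*13=156 best=156 * → r--
[0,12] min(18,6)*12=72 best=156 → r--
[0,11] min(18,7)*11=77 best=156 → r--
[0,10] min(18,19)*10=180 best=180 * → l++
[1,10] min(10,19)*9=90 best=180 → l++
[2,10] min(9,19)*8=72 best=180 → l++
[3,10] min(6,19)*7=42 best=180 → l++
[4,10] min(12,19)*6=72 best=180 → l++
[5,10] min(4,19)*5=20 best=180 → l++
[6,10] min(16,19)*4=64 best=180 → l++
[7,10] min(9,19)*3=27 best=180 → l++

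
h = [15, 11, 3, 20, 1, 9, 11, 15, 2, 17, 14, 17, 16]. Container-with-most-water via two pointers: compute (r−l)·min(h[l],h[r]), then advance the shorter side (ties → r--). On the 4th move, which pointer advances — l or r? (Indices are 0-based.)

l=0 r=12: min(15,16)*12=180 best=180 *, l++
l=1 r=12: min(11,16)*11=121 best=180, l++
l=2 r=12: min(3,16)*10=30 best=180, l++
l=3 r=12: min(20,16)*9=144 best=180, r--

r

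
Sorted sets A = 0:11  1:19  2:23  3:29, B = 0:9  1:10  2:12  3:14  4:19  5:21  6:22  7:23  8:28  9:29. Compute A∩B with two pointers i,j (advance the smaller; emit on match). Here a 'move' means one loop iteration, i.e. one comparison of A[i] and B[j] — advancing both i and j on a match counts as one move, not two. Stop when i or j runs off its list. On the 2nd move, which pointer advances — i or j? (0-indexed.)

j

[i=0,j=0] 11>9 → j++
[i=0,j=1] 11>10 → j++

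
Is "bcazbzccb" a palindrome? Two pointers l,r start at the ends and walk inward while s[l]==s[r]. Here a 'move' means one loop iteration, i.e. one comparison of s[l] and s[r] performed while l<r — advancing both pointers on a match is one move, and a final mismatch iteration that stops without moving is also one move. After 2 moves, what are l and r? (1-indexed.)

l=1 r=9: 'b'=='b', l++,r--
l=2 r=8: 'c'=='c', l++,r--

l=3, r=7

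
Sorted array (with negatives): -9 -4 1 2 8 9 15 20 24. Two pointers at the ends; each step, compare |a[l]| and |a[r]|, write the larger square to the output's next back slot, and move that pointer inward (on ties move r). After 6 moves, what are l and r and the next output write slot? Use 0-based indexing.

l=1, r=3, next write slot=2

l=0 r=8: |-9|<=|24| out[8]=576, r--
l=0 r=7: |-9|<=|20| out[7]=400, r--
l=0 r=6: |-9|<=|15| out[6]=225, r--
l=0 r=5: |-9|<=|9| out[5]=81, r--
l=0 r=4: |-9|>|8| out[4]=81, l++
l=1 r=4: |-4|<=|8| out[3]=64, r--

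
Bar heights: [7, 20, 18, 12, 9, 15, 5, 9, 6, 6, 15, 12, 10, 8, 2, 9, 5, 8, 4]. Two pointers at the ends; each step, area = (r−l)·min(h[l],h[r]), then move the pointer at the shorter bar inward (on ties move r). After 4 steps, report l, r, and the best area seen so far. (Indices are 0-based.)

l=1, r=15, best area=128

l=0 r=18: min(7,4)*18=72 best=72 *, r--
l=0 r=17: min(7,8)*17=119 best=119 *, l++
l=1 r=17: min(20,8)*16=128 best=128 *, r--
l=1 r=16: min(20,5)*15=75 best=128, r--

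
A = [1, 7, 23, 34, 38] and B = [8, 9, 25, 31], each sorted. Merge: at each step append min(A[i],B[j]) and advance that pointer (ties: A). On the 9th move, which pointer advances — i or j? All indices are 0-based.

[i=0,j=0] A[i]=1<=B[j]=8 take 1 → i++
[i=1,j=0] A[i]=7<=B[j]=8 take 7 → i++
[i=2,j=0] A[i]=23>B[j]=8 take 8 → j++
[i=2,j=1] A[i]=23>B[j]=9 take 9 → j++
[i=2,j=2] A[i]=23<=B[j]=25 take 23 → i++
[i=3,j=2] A[i]=34>B[j]=25 take 25 → j++
[i=3,j=3] A[i]=34>B[j]=31 take 31 → j++
[i=3,j=4] B done, take A[i]=34 → i++
[i=4,j=4] B done, take A[i]=38 → i++

i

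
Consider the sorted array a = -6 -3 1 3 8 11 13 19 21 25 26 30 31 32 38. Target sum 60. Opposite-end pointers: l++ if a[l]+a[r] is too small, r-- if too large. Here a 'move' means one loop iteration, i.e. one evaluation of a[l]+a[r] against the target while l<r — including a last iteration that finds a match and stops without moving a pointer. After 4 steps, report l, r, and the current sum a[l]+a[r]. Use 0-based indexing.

[0,14] -6+38=32 <60 → l++
[1,14] -3+38=35 <60 → l++
[2,14] 1+38=39 <60 → l++
[3,14] 3+38=41 <60 → l++

l=4, r=14, sum=46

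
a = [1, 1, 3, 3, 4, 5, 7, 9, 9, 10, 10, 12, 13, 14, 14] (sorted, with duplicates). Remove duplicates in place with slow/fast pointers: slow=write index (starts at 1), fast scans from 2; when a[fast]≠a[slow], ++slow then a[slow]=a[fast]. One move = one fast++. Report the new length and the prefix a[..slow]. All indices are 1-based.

(s=1,f=2) a[fast]=1=a[slow] dup → fast++
(s=1,f=3) a[fast]=3≠a[slow]=1 write a[2]=3 → slow++,fast++
(s=2,f=4) a[fast]=3=a[slow] dup → fast++
(s=2,f=5) a[fast]=4≠a[slow]=3 write a[3]=4 → slow++,fast++
(s=3,f=6) a[fast]=5≠a[slow]=4 write a[4]=5 → slow++,fast++
(s=4,f=7) a[fast]=7≠a[slow]=5 write a[5]=7 → slow++,fast++
(s=5,f=8) a[fast]=9≠a[slow]=7 write a[6]=9 → slow++,fast++
(s=6,f=9) a[fast]=9=a[slow] dup → fast++
(s=6,f=10) a[fast]=10≠a[slow]=9 write a[7]=10 → slow++,fast++
(s=7,f=11) a[fast]=10=a[slow] dup → fast++
(s=7,f=12) a[fast]=12≠a[slow]=10 write a[8]=12 → slow++,fast++
(s=8,f=13) a[fast]=13≠a[slow]=12 write a[9]=13 → slow++,fast++
(s=9,f=14) a[fast]=14≠a[slow]=13 write a[10]=14 → slow++,fast++
(s=10,f=15) a[fast]=14=a[slow] dup → fast++

length 10; prefix = [1, 3, 4, 5, 7, 9, 10, 12, 13, 14]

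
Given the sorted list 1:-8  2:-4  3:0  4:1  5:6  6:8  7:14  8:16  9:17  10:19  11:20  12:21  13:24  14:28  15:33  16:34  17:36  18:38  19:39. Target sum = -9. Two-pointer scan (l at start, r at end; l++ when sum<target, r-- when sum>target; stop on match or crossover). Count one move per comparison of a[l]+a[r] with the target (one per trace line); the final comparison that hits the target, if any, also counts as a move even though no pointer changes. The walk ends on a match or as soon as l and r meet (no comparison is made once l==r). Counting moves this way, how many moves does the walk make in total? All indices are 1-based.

l=1 r=19: -8+39=31 >-9, r--
l=1 r=18: -8+38=30 >-9, r--
l=1 r=17: -8+36=28 >-9, r--
l=1 r=16: -8+34=26 >-9, r--
l=1 r=15: -8+33=25 >-9, r--
l=1 r=14: -8+28=20 >-9, r--
l=1 r=13: -8+24=16 >-9, r--
l=1 r=12: -8+21=13 >-9, r--
l=1 r=11: -8+20=12 >-9, r--
l=1 r=10: -8+19=11 >-9, r--
l=1 r=9: -8+17=9 >-9, r--
l=1 r=8: -8+16=8 >-9, r--
l=1 r=7: -8+14=6 >-9, r--
l=1 r=6: -8+8=0 >-9, r--
l=1 r=5: -8+6=-2 >-9, r--
l=1 r=4: -8+1=-7 >-9, r--
l=1 r=3: -8+0=-8 >-9, r--
l=1 r=2: -8+-4=-12 <-9, l++

18 moves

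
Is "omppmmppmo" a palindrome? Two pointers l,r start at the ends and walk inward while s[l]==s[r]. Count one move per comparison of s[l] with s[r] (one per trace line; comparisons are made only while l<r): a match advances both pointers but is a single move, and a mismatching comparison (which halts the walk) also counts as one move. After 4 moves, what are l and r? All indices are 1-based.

l=1 r=10: 'o'=='o', l++,r--
l=2 r=9: 'm'=='m', l++,r--
l=3 r=8: 'p'=='p', l++,r--
l=4 r=7: 'p'=='p', l++,r--

l=5, r=6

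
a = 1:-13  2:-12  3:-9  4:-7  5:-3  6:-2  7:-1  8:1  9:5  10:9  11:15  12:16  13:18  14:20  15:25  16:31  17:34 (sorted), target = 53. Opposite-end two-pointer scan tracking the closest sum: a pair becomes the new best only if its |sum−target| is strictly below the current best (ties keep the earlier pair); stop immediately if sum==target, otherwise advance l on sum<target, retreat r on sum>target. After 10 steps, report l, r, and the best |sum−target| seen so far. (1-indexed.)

l=1 r=17: -13+34=21 d=32 *, l++
l=2 r=17: -12+34=22 d=31 *, l++
l=3 r=17: -9+34=25 d=28 *, l++
l=4 r=17: -7+34=27 d=26 *, l++
l=5 r=17: -3+34=31 d=22 *, l++
l=6 r=17: -2+34=32 d=21 *, l++
l=7 r=17: -1+34=33 d=20 *, l++
l=8 r=17: 1+34=35 d=18 *, l++
l=9 r=17: 5+34=39 d=14 *, l++
l=10 r=17: 9+34=43 d=10 *, l++

l=11, r=17, best |Δ|=10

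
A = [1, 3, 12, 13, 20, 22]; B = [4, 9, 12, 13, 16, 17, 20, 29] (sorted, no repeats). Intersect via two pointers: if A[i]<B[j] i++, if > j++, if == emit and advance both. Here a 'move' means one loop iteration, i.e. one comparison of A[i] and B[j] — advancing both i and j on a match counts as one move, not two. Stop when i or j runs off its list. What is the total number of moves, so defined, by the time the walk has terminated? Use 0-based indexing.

[i=0,j=0] 1<4 → i++
[i=1,j=0] 3<4 → i++
[i=2,j=0] 12>4 → j++
[i=2,j=1] 12>9 → j++
[i=2,j=2] 12==12 emit → i++,j++
[i=3,j=3] 13==13 emit → i++,j++
[i=4,j=4] 20>16 → j++
[i=4,j=5] 20>17 → j++
[i=4,j=6] 20==20 emit → i++,j++
[i=5,j=7] 22<29 → i++

10 moves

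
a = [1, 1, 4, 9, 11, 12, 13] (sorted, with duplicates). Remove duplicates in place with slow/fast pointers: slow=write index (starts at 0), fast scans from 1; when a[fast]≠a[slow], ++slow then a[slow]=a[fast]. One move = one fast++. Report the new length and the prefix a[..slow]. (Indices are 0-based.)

length 6; prefix = [1, 4, 9, 11, 12, 13]

slow=0 fast=1: a[fast]=1=a[slow] dup, fast++
slow=0 fast=2: a[fast]=4≠a[slow]=1 write a[1]=4, slow++,fast++
slow=1 fast=3: a[fast]=9≠a[slow]=4 write a[2]=9, slow++,fast++
slow=2 fast=4: a[fast]=11≠a[slow]=9 write a[3]=11, slow++,fast++
slow=3 fast=5: a[fast]=12≠a[slow]=11 write a[4]=12, slow++,fast++
slow=4 fast=6: a[fast]=13≠a[slow]=12 write a[5]=13, slow++,fast++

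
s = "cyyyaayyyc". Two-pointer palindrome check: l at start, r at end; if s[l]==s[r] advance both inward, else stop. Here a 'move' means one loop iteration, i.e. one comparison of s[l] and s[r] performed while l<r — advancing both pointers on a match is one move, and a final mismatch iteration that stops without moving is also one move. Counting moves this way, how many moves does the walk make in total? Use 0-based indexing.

5 moves

[0,9] 'c'=='c' → l++,r--
[1,8] 'y'=='y' → l++,r--
[2,7] 'y'=='y' → l++,r--
[3,6] 'y'=='y' → l++,r--
[4,5] 'a'=='a' → l++,r--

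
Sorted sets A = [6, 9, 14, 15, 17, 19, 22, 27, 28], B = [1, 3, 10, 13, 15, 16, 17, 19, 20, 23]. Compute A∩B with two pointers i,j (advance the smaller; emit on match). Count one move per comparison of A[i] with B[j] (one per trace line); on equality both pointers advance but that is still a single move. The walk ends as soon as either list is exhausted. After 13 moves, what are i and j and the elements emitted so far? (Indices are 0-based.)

i=7, j=9, emitted=[15, 17, 19]

[i=0,j=0] 6>1 → j++
[i=0,j=1] 6>3 → j++
[i=0,j=2] 6<10 → i++
[i=1,j=2] 9<10 → i++
[i=2,j=2] 14>10 → j++
[i=2,j=3] 14>13 → j++
[i=2,j=4] 14<15 → i++
[i=3,j=4] 15==15 emit → i++,j++
[i=4,j=5] 17>16 → j++
[i=4,j=6] 17==17 emit → i++,j++
[i=5,j=7] 19==19 emit → i++,j++
[i=6,j=8] 22>20 → j++
[i=6,j=9] 22<23 → i++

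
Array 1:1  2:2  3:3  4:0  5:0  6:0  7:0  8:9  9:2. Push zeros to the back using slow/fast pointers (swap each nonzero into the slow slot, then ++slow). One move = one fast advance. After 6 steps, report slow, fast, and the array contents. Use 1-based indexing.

slow=4, fast=7, a=[1, 2, 3, 0, 0, 0, 0, 9, 2]

(s=1,f=1) a[fast]=1≠0 swap→a[1]=1 → slow++,fast++
(s=2,f=2) a[fast]=2≠0 swap→a[2]=2 → slow++,fast++
(s=3,f=3) a[fast]=3≠0 swap→a[3]=3 → slow++,fast++
(s=4,f=4) a[fast]=0 → fast++
(s=4,f=5) a[fast]=0 → fast++
(s=4,f=6) a[fast]=0 → fast++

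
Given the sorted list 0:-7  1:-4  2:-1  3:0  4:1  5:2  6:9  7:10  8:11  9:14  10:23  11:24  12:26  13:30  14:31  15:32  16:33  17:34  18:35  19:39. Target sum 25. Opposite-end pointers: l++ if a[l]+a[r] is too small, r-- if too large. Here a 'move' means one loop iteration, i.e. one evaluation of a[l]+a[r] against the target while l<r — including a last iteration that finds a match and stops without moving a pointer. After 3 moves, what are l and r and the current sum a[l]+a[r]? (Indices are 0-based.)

l=0, r=16, sum=26

l=0 r=19: -7+39=32 >25, r--
l=0 r=18: -7+35=28 >25, r--
l=0 r=17: -7+34=27 >25, r--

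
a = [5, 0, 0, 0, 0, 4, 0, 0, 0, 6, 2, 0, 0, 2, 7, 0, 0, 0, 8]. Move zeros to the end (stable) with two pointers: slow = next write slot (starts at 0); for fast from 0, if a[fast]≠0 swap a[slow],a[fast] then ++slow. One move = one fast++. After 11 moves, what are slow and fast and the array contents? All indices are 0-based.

slow=4, fast=11, a=[5, 4, 6, 2, 0, 0, 0, 0, 0, 0, 0, 0, 0, 2, 7, 0, 0, 0, 8]

slow=0 fast=0: a[fast]=5≠0 swap→a[0]=5, slow++,fast++
slow=1 fast=1: a[fast]=0, fast++
slow=1 fast=2: a[fast]=0, fast++
slow=1 fast=3: a[fast]=0, fast++
slow=1 fast=4: a[fast]=0, fast++
slow=1 fast=5: a[fast]=4≠0 swap→a[1]=4, slow++,fast++
slow=2 fast=6: a[fast]=0, fast++
slow=2 fast=7: a[fast]=0, fast++
slow=2 fast=8: a[fast]=0, fast++
slow=2 fast=9: a[fast]=6≠0 swap→a[2]=6, slow++,fast++
slow=3 fast=10: a[fast]=2≠0 swap→a[3]=2, slow++,fast++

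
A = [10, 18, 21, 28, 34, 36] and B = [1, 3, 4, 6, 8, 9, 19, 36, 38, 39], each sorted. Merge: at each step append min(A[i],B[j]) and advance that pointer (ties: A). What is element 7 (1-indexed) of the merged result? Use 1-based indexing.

merged[7] = 10

[i=1,j=1] A[i]=10>B[j]=1 take 1 → j++
[i=1,j=2] A[i]=10>B[j]=3 take 3 → j++
[i=1,j=3] A[i]=10>B[j]=4 take 4 → j++
[i=1,j=4] A[i]=10>B[j]=6 take 6 → j++
[i=1,j=5] A[i]=10>B[j]=8 take 8 → j++
[i=1,j=6] A[i]=10>B[j]=9 take 9 → j++
[i=1,j=7] A[i]=10<=B[j]=19 take 10 → i++
[i=2,j=7] A[i]=18<=B[j]=19 take 18 → i++
[i=3,j=7] A[i]=21>B[j]=19 take 19 → j++
[i=3,j=8] A[i]=21<=B[j]=36 take 21 → i++
[i=4,j=8] A[i]=28<=B[j]=36 take 28 → i++
[i=5,j=8] A[i]=34<=B[j]=36 take 34 → i++
[i=6,j=8] A[i]=36<=B[j]=36 take 36 → i++
[i=7,j=8] A done, take B[j]=36 → j++
[i=7,j=9] A done, take B[j]=38 → j++
[i=7,j=10] A done, take B[j]=39 → j++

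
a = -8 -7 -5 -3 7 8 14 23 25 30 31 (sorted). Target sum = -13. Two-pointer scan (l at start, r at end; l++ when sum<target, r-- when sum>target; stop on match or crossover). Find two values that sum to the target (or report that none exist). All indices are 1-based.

l=1 r=11: -8+31=23 >-13, r--
l=1 r=10: -8+30=22 >-13, r--
l=1 r=9: -8+25=17 >-13, r--
l=1 r=8: -8+23=15 >-13, r--
l=1 r=7: -8+14=6 >-13, r--
l=1 r=6: -8+8=0 >-13, r--
l=1 r=5: -8+7=-1 >-13, r--
l=1 r=4: -8+-3=-11 >-13, r--
l=1 r=3: -8+-5=-13, found

(-8, -5)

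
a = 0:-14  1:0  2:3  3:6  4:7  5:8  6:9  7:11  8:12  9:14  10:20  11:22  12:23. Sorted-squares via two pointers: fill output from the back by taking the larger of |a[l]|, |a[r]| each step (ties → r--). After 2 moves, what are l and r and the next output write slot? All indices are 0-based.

l=0, r=10, next write slot=10

l=0 r=12: |-14|<=|23| out[12]=529, r--
l=0 r=11: |-14|<=|22| out[11]=484, r--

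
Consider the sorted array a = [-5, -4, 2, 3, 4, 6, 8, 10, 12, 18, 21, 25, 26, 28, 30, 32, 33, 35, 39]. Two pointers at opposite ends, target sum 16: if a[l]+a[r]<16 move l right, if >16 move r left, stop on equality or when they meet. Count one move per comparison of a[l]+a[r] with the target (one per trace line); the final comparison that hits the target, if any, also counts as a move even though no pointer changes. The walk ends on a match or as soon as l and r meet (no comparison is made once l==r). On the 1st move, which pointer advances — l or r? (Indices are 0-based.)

l=0 r=18: -5+39=34 >16, r--

r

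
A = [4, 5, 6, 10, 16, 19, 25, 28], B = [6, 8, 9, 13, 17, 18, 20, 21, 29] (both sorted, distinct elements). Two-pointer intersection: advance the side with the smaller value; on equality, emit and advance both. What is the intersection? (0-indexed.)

[i=0,j=0] 4<6 → i++
[i=1,j=0] 5<6 → i++
[i=2,j=0] 6==6 emit → i++,j++
[i=3,j=1] 10>8 → j++
[i=3,j=2] 10>9 → j++
[i=3,j=3] 10<13 → i++
[i=4,j=3] 16>13 → j++
[i=4,j=4] 16<17 → i++
[i=5,j=4] 19>17 → j++
[i=5,j=5] 19>18 → j++
[i=5,j=6] 19<20 → i++
[i=6,j=6] 25>20 → j++
[i=6,j=7] 25>21 → j++
[i=6,j=8] 25<29 → i++
[i=7,j=8] 28<29 → i++

intersection = [6]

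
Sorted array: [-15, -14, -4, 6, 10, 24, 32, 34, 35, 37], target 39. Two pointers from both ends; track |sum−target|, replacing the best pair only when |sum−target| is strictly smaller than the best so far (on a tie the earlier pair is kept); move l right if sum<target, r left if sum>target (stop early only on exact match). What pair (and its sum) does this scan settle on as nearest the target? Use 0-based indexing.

l=0 r=9: -15+37=22 d=17 *, l++
l=1 r=9: -14+37=23 d=16 *, l++
l=2 r=9: -4+37=33 d=6 *, l++
l=3 r=9: 6+37=43 d=4 *, r--
l=3 r=8: 6+35=41 d=2 *, r--
l=3 r=7: 6+34=40 d=1 *, r--
l=3 r=6: 6+32=38 d=1, l++
l=4 r=6: 10+32=42 d=3, r--
l=4 r=5: 10+24=34 d=5, l++

pair (6, 34) with sum 40 (|Δ|=1)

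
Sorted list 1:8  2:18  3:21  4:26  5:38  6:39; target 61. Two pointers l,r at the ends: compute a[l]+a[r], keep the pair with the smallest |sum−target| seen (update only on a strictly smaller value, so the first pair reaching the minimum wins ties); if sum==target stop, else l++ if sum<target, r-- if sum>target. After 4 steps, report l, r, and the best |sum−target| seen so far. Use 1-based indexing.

l=4, r=5, best |Δ|=1

[1,6] 8+39=47 d=14 * → l++
[2,6] 18+39=57 d=4 * → l++
[3,6] 21+39=60 d=1 * → l++
[4,6] 26+39=65 d=4 → r--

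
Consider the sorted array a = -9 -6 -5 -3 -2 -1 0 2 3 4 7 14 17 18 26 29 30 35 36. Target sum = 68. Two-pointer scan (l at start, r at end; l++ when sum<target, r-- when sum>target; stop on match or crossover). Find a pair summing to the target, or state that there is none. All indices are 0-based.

l=0 r=18: -9+36=27 <68, l++
l=1 r=18: -6+36=30 <68, l++
l=2 r=18: -5+36=31 <68, l++
l=3 r=18: -3+36=33 <68, l++
l=4 r=18: -2+36=34 <68, l++
l=5 r=18: -1+36=35 <68, l++
l=6 r=18: 0+36=36 <68, l++
l=7 r=18: 2+36=38 <68, l++
l=8 r=18: 3+36=39 <68, l++
l=9 r=18: 4+36=40 <68, l++
l=10 r=18: 7+36=43 <68, l++
l=11 r=18: 14+36=50 <68, l++
l=12 r=18: 17+36=53 <68, l++
l=13 r=18: 18+36=54 <68, l++
l=14 r=18: 26+36=62 <68, l++
l=15 r=18: 29+36=65 <68, l++
l=16 r=18: 30+36=66 <68, l++
l=17 r=18: 35+36=71 >68, r--

no pair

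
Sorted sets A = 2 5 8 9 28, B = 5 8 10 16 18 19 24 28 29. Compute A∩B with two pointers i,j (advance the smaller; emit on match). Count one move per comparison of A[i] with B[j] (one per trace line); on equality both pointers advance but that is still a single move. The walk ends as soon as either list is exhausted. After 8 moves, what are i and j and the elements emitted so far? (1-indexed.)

[i=1,j=1] 2<5 → i++
[i=2,j=1] 5==5 emit → i++,j++
[i=3,j=2] 8==8 emit → i++,j++
[i=4,j=3] 9<10 → i++
[i=5,j=3] 28>10 → j++
[i=5,j=4] 28>16 → j++
[i=5,j=5] 28>18 → j++
[i=5,j=6] 28>19 → j++

i=5, j=7, emitted=[5, 8]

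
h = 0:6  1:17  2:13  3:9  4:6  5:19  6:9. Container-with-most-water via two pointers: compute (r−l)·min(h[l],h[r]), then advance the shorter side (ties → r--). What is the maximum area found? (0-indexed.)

max area = 68

l=0 r=6: min(6,9)*6=36 best=36 *, l++
l=1 r=6: min(17,9)*5=45 best=45 *, r--
l=1 r=5: min(17,19)*4=68 best=68 *, l++
l=2 r=5: min(13,19)*3=39 best=68, l++
l=3 r=5: min(9,19)*2=18 best=68, l++
l=4 r=5: min(6,19)*1=6 best=68, l++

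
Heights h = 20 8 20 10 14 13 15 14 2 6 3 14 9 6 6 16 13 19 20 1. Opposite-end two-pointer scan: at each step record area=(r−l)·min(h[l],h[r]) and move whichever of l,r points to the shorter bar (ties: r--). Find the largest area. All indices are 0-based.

max area = 360

l=0 r=19: min(20,1)*19=19 best=19 *, r--
l=0 r=18: min(20,20)*18=360 best=360 *, r--
l=0 r=17: min(20,19)*17=323 best=360, r--
l=0 r=16: min(20,13)*16=208 best=360, r--
l=0 r=15: min(20,16)*15=240 best=360, r--
l=0 r=14: min(20,6)*14=84 best=360, r--
l=0 r=13: min(20,6)*13=78 best=360, r--
l=0 r=12: min(20,9)*12=108 best=360, r--
l=0 r=11: min(20,14)*11=154 best=360, r--
l=0 r=10: min(20,3)*10=30 best=360, r--
l=0 r=9: min(20,6)*9=54 best=360, r--
l=0 r=8: min(20,2)*8=16 best=360, r--
l=0 r=7: min(20,14)*7=98 best=360, r--
l=0 r=6: min(20,15)*6=90 best=360, r--
l=0 r=5: min(20,13)*5=65 best=360, r--
l=0 r=4: min(20,14)*4=56 best=360, r--
l=0 r=3: min(20,10)*3=30 best=360, r--
l=0 r=2: min(20,20)*2=40 best=360, r--
l=0 r=1: min(20,8)*1=8 best=360, r--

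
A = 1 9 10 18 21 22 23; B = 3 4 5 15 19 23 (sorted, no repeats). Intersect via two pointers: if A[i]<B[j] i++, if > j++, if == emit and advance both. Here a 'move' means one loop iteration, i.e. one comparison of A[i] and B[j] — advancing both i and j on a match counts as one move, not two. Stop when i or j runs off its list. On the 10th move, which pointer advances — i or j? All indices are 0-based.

[i=0,j=0] 1<3 → i++
[i=1,j=0] 9>3 → j++
[i=1,j=1] 9>4 → j++
[i=1,j=2] 9>5 → j++
[i=1,j=3] 9<15 → i++
[i=2,j=3] 10<15 → i++
[i=3,j=3] 18>15 → j++
[i=3,j=4] 18<19 → i++
[i=4,j=4] 21>19 → j++
[i=4,j=5] 21<23 → i++

i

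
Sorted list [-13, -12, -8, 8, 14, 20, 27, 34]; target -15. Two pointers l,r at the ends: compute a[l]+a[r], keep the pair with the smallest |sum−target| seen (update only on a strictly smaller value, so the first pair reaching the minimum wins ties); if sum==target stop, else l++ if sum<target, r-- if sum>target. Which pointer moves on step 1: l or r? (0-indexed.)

[0,7] -13+34=21 d=36 * → r--

r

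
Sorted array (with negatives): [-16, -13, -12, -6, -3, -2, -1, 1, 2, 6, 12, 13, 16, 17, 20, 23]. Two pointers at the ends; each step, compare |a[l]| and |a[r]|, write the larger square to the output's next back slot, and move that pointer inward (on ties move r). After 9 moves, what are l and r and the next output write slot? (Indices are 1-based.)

l=1 r=16: |-16|<=|23| out[16]=529, r--
l=1 r=15: |-16|<=|20| out[15]=400, r--
l=1 r=14: |-16|<=|17| out[14]=289, r--
l=1 r=13: |-16|<=|16| out[13]=256, r--
l=1 r=12: |-16|>|13| out[12]=256, l++
l=2 r=12: |-13|<=|13| out[11]=169, r--
l=2 r=11: |-13|>|12| out[10]=169, l++
l=3 r=11: |-12|<=|12| out[9]=144, r--
l=3 r=10: |-12|>|6| out[8]=144, l++

l=4, r=10, next write slot=7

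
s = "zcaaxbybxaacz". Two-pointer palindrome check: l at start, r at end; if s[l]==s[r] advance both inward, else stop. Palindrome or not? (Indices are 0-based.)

l=0 r=12: 'z'=='z', l++,r--
l=1 r=11: 'c'=='c', l++,r--
l=2 r=10: 'a'=='a', l++,r--
l=3 r=9: 'a'=='a', l++,r--
l=4 r=8: 'x'=='x', l++,r--
l=5 r=7: 'b'=='b', l++,r--

palindrome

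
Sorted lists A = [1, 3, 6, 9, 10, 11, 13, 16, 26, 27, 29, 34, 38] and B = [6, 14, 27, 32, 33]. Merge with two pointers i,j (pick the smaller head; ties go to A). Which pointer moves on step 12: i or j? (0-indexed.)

i

i=0 j=0: A[i]=1<=B[j]=6 take 1, i++
i=1 j=0: A[i]=3<=B[j]=6 take 3, i++
i=2 j=0: A[i]=6<=B[j]=6 take 6, i++
i=3 j=0: A[i]=9>B[j]=6 take 6, j++
i=3 j=1: A[i]=9<=B[j]=14 take 9, i++
i=4 j=1: A[i]=10<=B[j]=14 take 10, i++
i=5 j=1: A[i]=11<=B[j]=14 take 11, i++
i=6 j=1: A[i]=13<=B[j]=14 take 13, i++
i=7 j=1: A[i]=16>B[j]=14 take 14, j++
i=7 j=2: A[i]=16<=B[j]=27 take 16, i++
i=8 j=2: A[i]=26<=B[j]=27 take 26, i++
i=9 j=2: A[i]=27<=B[j]=27 take 27, i++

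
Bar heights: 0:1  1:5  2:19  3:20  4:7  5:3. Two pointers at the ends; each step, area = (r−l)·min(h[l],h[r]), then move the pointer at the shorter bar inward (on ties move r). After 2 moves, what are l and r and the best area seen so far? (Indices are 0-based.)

l=1, r=4, best area=12

l=0 r=5: min(1,3)*5=5 best=5 *, l++
l=1 r=5: min(5,3)*4=12 best=12 *, r--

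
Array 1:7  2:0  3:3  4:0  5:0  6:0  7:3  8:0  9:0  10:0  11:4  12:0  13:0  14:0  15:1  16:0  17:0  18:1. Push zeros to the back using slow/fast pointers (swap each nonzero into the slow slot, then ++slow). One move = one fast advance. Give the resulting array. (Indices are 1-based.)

slow=1 fast=1: a[fast]=7≠0 swap→a[1]=7, slow++,fast++
slow=2 fast=2: a[fast]=0, fast++
slow=2 fast=3: a[fast]=3≠0 swap→a[2]=3, slow++,fast++
slow=3 fast=4: a[fast]=0, fast++
slow=3 fast=5: a[fast]=0, fast++
slow=3 fast=6: a[fast]=0, fast++
slow=3 fast=7: a[fast]=3≠0 swap→a[3]=3, slow++,fast++
slow=4 fast=8: a[fast]=0, fast++
slow=4 fast=9: a[fast]=0, fast++
slow=4 fast=10: a[fast]=0, fast++
slow=4 fast=11: a[fast]=4≠0 swap→a[4]=4, slow++,fast++
slow=5 fast=12: a[fast]=0, fast++
slow=5 fast=13: a[fast]=0, fast++
slow=5 fast=14: a[fast]=0, fast++
slow=5 fast=15: a[fast]=1≠0 swap→a[5]=1, slow++,fast++
slow=6 fast=16: a[fast]=0, fast++
slow=6 fast=17: a[fast]=0, fast++
slow=6 fast=18: a[fast]=1≠0 swap→a[6]=1, slow++,fast++

[7, 3, 3, 4, 1, 1, 0, 0, 0, 0, 0, 0, 0, 0, 0, 0, 0, 0]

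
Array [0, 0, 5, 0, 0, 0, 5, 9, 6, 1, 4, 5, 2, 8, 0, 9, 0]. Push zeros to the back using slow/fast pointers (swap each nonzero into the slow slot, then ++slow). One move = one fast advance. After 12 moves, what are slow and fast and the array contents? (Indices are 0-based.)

slow=7, fast=12, a=[5, 5, 9, 6, 1, 4, 5, 0, 0, 0, 0, 0, 2, 8, 0, 9, 0]

slow=0 fast=0: a[fast]=0, fast++
slow=0 fast=1: a[fast]=0, fast++
slow=0 fast=2: a[fast]=5≠0 swap→a[0]=5, slow++,fast++
slow=1 fast=3: a[fast]=0, fast++
slow=1 fast=4: a[fast]=0, fast++
slow=1 fast=5: a[fast]=0, fast++
slow=1 fast=6: a[fast]=5≠0 swap→a[1]=5, slow++,fast++
slow=2 fast=7: a[fast]=9≠0 swap→a[2]=9, slow++,fast++
slow=3 fast=8: a[fast]=6≠0 swap→a[3]=6, slow++,fast++
slow=4 fast=9: a[fast]=1≠0 swap→a[4]=1, slow++,fast++
slow=5 fast=10: a[fast]=4≠0 swap→a[5]=4, slow++,fast++
slow=6 fast=11: a[fast]=5≠0 swap→a[6]=5, slow++,fast++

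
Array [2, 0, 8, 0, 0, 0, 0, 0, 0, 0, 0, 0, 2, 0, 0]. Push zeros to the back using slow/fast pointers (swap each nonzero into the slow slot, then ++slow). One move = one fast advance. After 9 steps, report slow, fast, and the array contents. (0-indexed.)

slow=0 fast=0: a[fast]=2≠0 swap→a[0]=2, slow++,fast++
slow=1 fast=1: a[fast]=0, fast++
slow=1 fast=2: a[fast]=8≠0 swap→a[1]=8, slow++,fast++
slow=2 fast=3: a[fast]=0, fast++
slow=2 fast=4: a[fast]=0, fast++
slow=2 fast=5: a[fast]=0, fast++
slow=2 fast=6: a[fast]=0, fast++
slow=2 fast=7: a[fast]=0, fast++
slow=2 fast=8: a[fast]=0, fast++

slow=2, fast=9, a=[2, 8, 0, 0, 0, 0, 0, 0, 0, 0, 0, 0, 2, 0, 0]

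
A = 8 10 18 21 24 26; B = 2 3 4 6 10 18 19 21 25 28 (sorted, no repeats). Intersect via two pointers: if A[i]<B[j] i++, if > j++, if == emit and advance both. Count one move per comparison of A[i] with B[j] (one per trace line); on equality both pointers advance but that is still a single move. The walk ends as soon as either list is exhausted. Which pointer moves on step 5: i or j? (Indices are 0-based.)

i=0 j=0: 8>2, j++
i=0 j=1: 8>3, j++
i=0 j=2: 8>4, j++
i=0 j=3: 8>6, j++
i=0 j=4: 8<10, i++

i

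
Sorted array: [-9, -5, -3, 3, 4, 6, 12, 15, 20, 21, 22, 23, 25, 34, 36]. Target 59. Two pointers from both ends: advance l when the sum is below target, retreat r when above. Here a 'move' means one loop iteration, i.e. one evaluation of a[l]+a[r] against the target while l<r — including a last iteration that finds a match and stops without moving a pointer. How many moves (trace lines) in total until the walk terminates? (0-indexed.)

[0,14] -9+36=27 <59 → l++
[1,14] -5+36=31 <59 → l++
[2,14] -3+36=33 <59 → l++
[3,14] 3+36=39 <59 → l++
[4,14] 4+36=40 <59 → l++
[5,14] 6+36=42 <59 → l++
[6,14] 12+36=48 <59 → l++
[7,14] 15+36=51 <59 → l++
[8,14] 20+36=56 <59 → l++
[9,14] 21+36=57 <59 → l++
[10,14] 22+36=58 <59 → l++
[11,14] 23+36=59 → found

12 moves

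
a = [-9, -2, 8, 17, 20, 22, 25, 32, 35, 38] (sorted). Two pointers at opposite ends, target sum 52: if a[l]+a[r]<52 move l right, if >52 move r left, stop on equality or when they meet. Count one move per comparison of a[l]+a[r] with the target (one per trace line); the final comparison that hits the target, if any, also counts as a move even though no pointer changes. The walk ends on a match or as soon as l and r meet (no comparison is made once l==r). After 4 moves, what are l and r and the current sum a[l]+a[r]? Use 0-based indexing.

l=3, r=8, sum=52

[0,9] -9+38=29 <52 → l++
[1,9] -2+38=36 <52 → l++
[2,9] 8+38=46 <52 → l++
[3,9] 17+38=55 >52 → r--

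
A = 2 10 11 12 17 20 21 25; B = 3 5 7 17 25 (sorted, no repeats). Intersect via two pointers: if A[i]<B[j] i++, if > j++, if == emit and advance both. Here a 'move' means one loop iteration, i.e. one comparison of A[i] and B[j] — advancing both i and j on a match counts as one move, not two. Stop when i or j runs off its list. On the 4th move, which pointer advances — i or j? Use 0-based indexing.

i=0 j=0: 2<3, i++
i=1 j=0: 10>3, j++
i=1 j=1: 10>5, j++
i=1 j=2: 10>7, j++

j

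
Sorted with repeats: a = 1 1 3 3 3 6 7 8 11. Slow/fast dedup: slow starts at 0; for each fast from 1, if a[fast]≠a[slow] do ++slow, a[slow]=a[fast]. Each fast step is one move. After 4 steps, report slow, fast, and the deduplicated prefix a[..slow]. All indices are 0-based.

slow=0 fast=1: a[fast]=1=a[slow] dup, fast++
slow=0 fast=2: a[fast]=3≠a[slow]=1 write a[1]=3, slow++,fast++
slow=1 fast=3: a[fast]=3=a[slow] dup, fast++
slow=1 fast=4: a[fast]=3=a[slow] dup, fast++

slow=1, fast=5, prefix=[1, 3]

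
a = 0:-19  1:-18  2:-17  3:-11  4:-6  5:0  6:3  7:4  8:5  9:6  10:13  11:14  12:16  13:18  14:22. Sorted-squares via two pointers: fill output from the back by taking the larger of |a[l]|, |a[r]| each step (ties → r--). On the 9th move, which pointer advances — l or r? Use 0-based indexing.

[0,14] |-19|<=|22| out[14]=484 → r--
[0,13] |-19|>|18| out[13]=361 → l++
[1,13] |-18|<=|18| out[12]=324 → r--
[1,12] |-18|>|16| out[11]=324 → l++
[2,12] |-17|>|16| out[10]=289 → l++
[3,12] |-11|<=|16| out[9]=256 → r--
[3,11] |-11|<=|14| out[8]=196 → r--
[3,10] |-11|<=|13| out[7]=169 → r--
[3,9] |-11|>|6| out[6]=121 → l++

l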